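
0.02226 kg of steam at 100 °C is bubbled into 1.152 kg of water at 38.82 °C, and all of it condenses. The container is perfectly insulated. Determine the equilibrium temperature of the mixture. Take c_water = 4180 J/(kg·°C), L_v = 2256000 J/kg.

Energy balance with sensible and latent terms:
latent heat released on condensation: 0.02226·2256000 = 50219
  condensate cools 100→T: 0.02226·4180·(T − 100) = 93.05(T − 100)
  water warms: 1.152·4180·(T − 38.82) = 4815.4(T − 38.82)
4908.4 T = 50219 + 9304.7 + 186932 = 246456
T ≈ 50.21 °C — below 100 °C, confirming all the steam condensed.

T_f ≈ 50.2 °C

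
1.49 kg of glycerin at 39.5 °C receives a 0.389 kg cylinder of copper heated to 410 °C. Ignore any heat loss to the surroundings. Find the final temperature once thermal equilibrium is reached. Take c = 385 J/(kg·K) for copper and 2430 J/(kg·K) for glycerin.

T_f is the heat-capacity-weighted average of the initial temperatures:
T_f = (149.77*410 + 3620.7*39.5) / (149.77 + 3620.7)
    = 204421 / 3770.5 ≈ 54.22 °C

T_f ≈ 54.2 °C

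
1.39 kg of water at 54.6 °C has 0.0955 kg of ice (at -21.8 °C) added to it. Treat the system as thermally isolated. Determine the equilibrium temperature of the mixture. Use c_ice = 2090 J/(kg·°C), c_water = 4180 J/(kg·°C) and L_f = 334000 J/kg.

T_f ≈ 45.3 °C

Net heat exchanged in the isolated system is zero:
ice -21.8→0 °C: 0.0955×2090×21.8 = 4351.2
  melt ice: 0.0955×334000 = 31897
  warm the meltwater: 399.19 T
  water cools: 1.39×4180×(T − 54.6) = 5810.2(T − 54.6)
6209.4 T = 317237 − 36248 = 280989
T ≈ 45.25 °C — above 0 °C, consistent with complete melting.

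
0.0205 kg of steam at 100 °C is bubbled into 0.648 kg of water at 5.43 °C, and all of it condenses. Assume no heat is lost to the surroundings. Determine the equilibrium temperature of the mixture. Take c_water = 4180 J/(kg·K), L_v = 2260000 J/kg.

T_f ≈ 24.9 °C

Setting the total heat transfer to zero:
condense steam: −0.0205×2260000 = −46330
  condensed water 100 °C→T: 85.69(T − 100)
  original water: 2708.6(T − 5.43)
2794.3 T = 46330 + 8569 + 14708 = 69607
T ≈ 24.91 °C, under the boiling point, so the assumption holds.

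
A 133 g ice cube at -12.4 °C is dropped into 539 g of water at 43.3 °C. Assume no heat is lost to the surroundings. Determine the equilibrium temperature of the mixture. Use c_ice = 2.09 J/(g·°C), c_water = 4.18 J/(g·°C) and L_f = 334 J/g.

Setting the total heat transfer to zero:
ice -12.4→0 °C: 133×2.09×12.4 = 3446.8
  melt ice: 133×334 = 44422
  warm the meltwater: 555.94 T
  water cools: 539×4.18×(T − 43.3) = 2253(T − 43.3)
2809 T = 97556 − 47869 = 49687
T ≈ 17.69 °C — above 0 °C, consistent with complete melting.

T_f ≈ 17.7 °C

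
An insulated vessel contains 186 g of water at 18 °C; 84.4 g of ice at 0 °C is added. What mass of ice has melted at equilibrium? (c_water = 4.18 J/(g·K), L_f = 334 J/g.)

Heat available from the water dropping to 0 °C: 186×4.18×18 = 13995 J.
Fully melting the ice requires m_ice L_f = 84.4×334 = 28190 J.
That's not enough to melt it all — equilibrium is at 0 °C with ice remaining.
m_melt = 13995 / L_f = 41.9 g.

m_melted ≈ 41.9 g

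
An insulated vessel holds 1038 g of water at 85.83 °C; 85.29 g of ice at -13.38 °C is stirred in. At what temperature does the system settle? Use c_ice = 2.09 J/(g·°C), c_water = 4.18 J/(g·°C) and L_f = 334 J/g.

T_f ≈ 72.7 °C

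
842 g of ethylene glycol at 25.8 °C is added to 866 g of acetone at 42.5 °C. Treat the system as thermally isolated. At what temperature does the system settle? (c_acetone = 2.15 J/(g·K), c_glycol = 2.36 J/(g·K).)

Heat gained plus heat lost sum to zero:
866·2.15·(T − 42.5) + 842·2.36·(T − 25.8) = 0
(1861.9 + 1987.1) T = 1861.9·42.5 + 1987.1·25.8
T = 130398/3849 ≈ 33.88 °C

T_f ≈ 33.9 °C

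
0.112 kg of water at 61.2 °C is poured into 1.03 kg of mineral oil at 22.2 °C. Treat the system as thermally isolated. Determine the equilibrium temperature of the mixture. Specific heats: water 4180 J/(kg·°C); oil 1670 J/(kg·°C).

T_f = Σ m_i c_i T_i / Σ m_i c_i:
T_f = (468.16·61.2 + 1720.1·22.2) / (468.16 + 1720.1)
    = 66838 / 2188.3 ≈ 30.54 °C

T_f ≈ 30.5 °C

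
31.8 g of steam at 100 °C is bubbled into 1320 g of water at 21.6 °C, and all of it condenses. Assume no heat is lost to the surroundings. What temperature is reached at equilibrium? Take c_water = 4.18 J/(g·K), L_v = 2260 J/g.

Energy balance with sensible and latent terms:
latent heat released on condensation: 31.8×2260 = 71868
  condensed water 100 °C→T: 132.92(T − 100)
  original water: 5517.6(T − 21.6)
5650.5 T = 71868 + 13292 + 119180 = 204341
T ≈ 36.16 °C — below 100 °C, confirming all the steam condensed.

T_f ≈ 36.2 °C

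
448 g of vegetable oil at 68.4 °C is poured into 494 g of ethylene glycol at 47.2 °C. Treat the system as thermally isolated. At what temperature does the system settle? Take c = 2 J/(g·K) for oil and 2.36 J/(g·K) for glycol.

T_f ≈ 56.4 °C

Energy conservation, ΣQ = 0:
448×2×(T − 68.4) + 494×2.36×(T − 47.2) = 0
2061.8 T = 116314
T ≈ 56.41 °C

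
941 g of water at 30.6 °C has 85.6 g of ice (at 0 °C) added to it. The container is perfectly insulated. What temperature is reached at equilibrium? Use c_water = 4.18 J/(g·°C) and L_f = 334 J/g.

Heat gained plus heat lost sum to zero:
fusion: m_ice L_f = 85.6·334 = 28590; meltwater 0→T: 85.6·4.18·T = 357.81 T; water cools: 941·4.18·(T − 30.6) = 3933.4(T − 30.6)
4291.2 T = 120361 − 28590 = 91771
T ≈ 21.39 °C — above 0 °C, consistent with complete melting.

T_f ≈ 21.4 °C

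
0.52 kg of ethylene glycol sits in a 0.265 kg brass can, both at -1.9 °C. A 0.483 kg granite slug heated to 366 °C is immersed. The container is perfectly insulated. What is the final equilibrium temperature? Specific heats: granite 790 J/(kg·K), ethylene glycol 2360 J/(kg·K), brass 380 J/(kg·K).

Setting the total heat transfer to zero:
0.483·790·(T − 366) + 0.52·2360·(T − (-1.9)) + 0.265·380·(T − (-1.9)) = 0
381.57(T − 366) + 1227.2(T − (-1.9)) + 100.7(T − (-1.9)) = 0
(381.57 + 1227.2 + 100.7) T = 381.57·366 + 1227.2·(-1.9) + 100.7·(-1.9)
T ≈ 80.22 °C

T_f ≈ 80.2 °C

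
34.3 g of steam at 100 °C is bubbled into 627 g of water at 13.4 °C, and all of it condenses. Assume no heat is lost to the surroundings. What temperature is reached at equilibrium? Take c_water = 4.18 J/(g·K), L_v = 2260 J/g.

T_f ≈ 45.9 °C

Let T be the final temperature. ΣQ_i = 0:
condense steam: −34.3·2260 = −77518
  condensed water 100 °C→T: 143.37(T − 100)
  original water: 2620.9(T − 13.4)
2764.2 T = 77518 + 14337 + 35120 = 126975
T ≈ 45.93 °C — below 100 °C, confirming all the steam condensed.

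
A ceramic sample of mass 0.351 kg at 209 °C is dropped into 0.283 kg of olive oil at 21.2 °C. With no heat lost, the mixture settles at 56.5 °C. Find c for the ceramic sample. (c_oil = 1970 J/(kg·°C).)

Net heat exchanged in the isolated system is zero:
0.351·c·(56.5 − 209) + 0.283·1970·(56.5 − 21.2) = 0
-53.53 c = -19680
c = -19680/-53.53 ≈ 367.7 J/(kg·°C)

c ≈ 368 J/(kg·°C)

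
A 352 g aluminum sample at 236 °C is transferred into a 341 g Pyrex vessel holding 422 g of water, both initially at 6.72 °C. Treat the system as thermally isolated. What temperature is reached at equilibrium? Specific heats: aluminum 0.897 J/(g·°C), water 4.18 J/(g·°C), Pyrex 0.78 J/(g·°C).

T_f ≈ 37.6 °C

Heat gained plus heat lost sum to zero:
352×0.897×(T − 236) + 422×4.18×(T − 6.72) + 341×0.78×(T − 6.72) = 0
315.74(T − 236) + 1764(T − 6.72) + 265.98(T − 6.72) = 0
2345.7 T = 88157
T = 88157 / 2345.7 = 37.6 °C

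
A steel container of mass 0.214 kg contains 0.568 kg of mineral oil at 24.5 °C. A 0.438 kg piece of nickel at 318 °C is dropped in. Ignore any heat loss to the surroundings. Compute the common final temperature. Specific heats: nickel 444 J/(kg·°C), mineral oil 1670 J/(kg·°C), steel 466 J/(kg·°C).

Let T be the final temperature. ΣQ_i = 0:
0.438×444×(T − 318) + 0.568×1670×(T − 24.5) + 0.214×466×(T − 24.5) = 0
194.47(T − 318) + 948.56(T − 24.5) + 99.72(T − 24.5) = 0
1242.8 T = 87525
T = 87525/1242.8 ≈ 70.43 °C

T_f ≈ 70.4 °C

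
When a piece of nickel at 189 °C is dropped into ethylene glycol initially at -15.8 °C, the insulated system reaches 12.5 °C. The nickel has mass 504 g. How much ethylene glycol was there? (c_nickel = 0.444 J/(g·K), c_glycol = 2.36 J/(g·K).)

Setting the total heat transfer to zero:
504·0.444·(12.5 − 189) + m·2.36·(12.5 − (-15.8)) = 0
66.79 m = 39496
m = 39496/66.79 ≈ 591.4 g

m ≈ 591 g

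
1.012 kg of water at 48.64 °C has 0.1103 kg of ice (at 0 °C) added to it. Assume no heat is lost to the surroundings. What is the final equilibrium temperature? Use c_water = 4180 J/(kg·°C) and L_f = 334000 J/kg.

T_f ≈ 36.0 °C

Net heat exchanged in the isolated system is zero:
melt ice: 0.1103×334000 = 36840
  warm the meltwater: 461.05 T
  water cools: 1.012×4180×(T − 48.64) = 4230.2(T − 48.64)
4691.2 T = 205755 − 36840 = 168915
T ≈ 36.01 °C. Since T > 0 °C, the all-ice-melts assumption holds.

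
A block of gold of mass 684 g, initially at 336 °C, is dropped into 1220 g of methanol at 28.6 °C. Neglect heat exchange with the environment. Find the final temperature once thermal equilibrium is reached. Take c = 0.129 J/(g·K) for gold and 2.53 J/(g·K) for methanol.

Heat gained plus heat lost sum to zero:
684*0.129*(T − 336) + 1220*2.53*(T − 28.6) = 0
88.24(T − 336) + 3086.6(T − 28.6) = 0
3174.8 T = 117924
T = 117924/3174.8 ≈ 37.14 °C

T_f ≈ 37.1 °C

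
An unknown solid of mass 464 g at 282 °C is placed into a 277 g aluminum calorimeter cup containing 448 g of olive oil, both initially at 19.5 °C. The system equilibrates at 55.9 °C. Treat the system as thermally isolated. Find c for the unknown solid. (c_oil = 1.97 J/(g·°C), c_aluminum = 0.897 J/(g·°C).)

c ≈ 0.392 J/(g·°C)

Conservation of energy gives ΣQ = 0:
464×c×(55.9 − 282) + 448×1.97×(55.9 − 19.5) + 277×0.897×(55.9 − 19.5) = 0
-104910 c = -41169
c = -41169/-104910 ≈ 0.3924 J/(g·°C)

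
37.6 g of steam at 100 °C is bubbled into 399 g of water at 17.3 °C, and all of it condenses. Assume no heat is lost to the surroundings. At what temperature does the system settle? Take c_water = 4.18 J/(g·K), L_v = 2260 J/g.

T_f ≈ 71.0 °C

Energy balance with sensible and latent terms:
steam→water at 100 °C releases m L_v = 37.6·2260 = 84976
  condensate cools 100→T: 37.6·4.18·(T − 100) = 157.17(T − 100)
  original water: 1667.8(T − 17.3)
1825 T = 84976 + 15717 + 28853 = 129546
T ≈ 70.98 °C — below 100 °C, confirming all the steam condensed.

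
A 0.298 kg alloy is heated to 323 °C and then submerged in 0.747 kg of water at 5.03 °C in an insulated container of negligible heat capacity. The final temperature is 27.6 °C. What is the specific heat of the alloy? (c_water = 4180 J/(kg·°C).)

c ≈ 801 J/(kg·°C)

Heat lost by the alloy = heat gained by the water:
0.298·c·(323 − 27.6) = 0.747·4180·(27.6 − 5.03)
88.03 c = 70474  ⇒  c ≈ 800.6 J/(kg·°C)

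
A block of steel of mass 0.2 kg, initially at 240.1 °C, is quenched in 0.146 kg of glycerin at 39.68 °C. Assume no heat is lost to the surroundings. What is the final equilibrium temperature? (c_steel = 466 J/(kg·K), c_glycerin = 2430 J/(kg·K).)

T_f ≈ 81.4 °C

With ΣQ=0 the equilibrium temperature is the m·c-weighted mean:
T_f = (93.2*240.1 + 354.78*39.68) / (93.2 + 354.78)
    = 36455 / 447.98 ≈ 81.38 °C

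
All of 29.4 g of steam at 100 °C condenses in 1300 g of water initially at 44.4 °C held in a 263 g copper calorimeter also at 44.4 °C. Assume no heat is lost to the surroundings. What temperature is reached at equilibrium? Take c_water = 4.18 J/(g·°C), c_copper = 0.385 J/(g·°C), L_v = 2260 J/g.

Setting the total heat transfer to zero:
condense steam: −29.4·2260 = −66444; condensed water 100 °C→T: 122.89(T − 100); original water: 5434(T − 44.4); copper cup: 263·0.385·(T − 44.4) = 101.25(T − 44.4)
5658.1 T = 66444 + 12289 + 245765 = 324499
T ≈ 57.35 °C, under the boiling point, so the assumption holds.

T_f ≈ 57.4 °C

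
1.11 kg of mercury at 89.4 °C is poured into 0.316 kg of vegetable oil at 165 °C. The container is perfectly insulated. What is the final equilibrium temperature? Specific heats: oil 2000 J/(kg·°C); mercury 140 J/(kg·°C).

T_f ≈ 150.1 °C

Heat lost by the oil equals heat gained by the mercury:
0.316·2000·(165 − T) = 1.11·140·(T − 89.4)
632(165 − T) = 155.4(T − 89.4)
787.4 T = 118173  ⇒  T ≈ 150.08 °C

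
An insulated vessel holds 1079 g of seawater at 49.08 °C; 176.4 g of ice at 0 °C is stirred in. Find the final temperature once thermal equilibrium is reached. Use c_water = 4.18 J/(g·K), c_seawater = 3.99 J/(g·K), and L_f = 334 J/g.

T_f ≈ 30.2 °C

Taking heat into each body as positive, Σ m c ΔT = 0:
latent heat to melt: 176.4×334 = 58918; meltwater 0→T: 176.4×4.18×T = 737.35 T; seawater: 4305.2(T − 49.08)
5042.6 T = 211300 − 58918 = 152382
T ≈ 30.22 °C. Since T > 0 °C, the all-ice-melts assumption holds.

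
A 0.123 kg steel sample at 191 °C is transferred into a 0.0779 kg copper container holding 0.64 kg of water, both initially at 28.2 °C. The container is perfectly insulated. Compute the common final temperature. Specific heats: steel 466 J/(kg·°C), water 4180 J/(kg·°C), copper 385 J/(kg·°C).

T_f ≈ 31.6 °C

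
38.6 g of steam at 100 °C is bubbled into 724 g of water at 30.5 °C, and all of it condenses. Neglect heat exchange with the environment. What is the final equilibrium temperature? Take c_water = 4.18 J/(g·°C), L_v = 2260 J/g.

T_f ≈ 61.4 °C

Let T be the final temperature. ΣQ_i = 0:
latent heat released on condensation: 38.6×2260 = 87236; condensate cools 100→T: 38.6×4.18×(T − 100) = 161.35(T − 100); water warms: 724×4.18×(T − 30.5) = 3026.3(T − 30.5)
3187.7 T = 87236 + 16135 + 92303 = 195674
T ≈ 61.38 °C (< 100 °C, so full condensation is consistent).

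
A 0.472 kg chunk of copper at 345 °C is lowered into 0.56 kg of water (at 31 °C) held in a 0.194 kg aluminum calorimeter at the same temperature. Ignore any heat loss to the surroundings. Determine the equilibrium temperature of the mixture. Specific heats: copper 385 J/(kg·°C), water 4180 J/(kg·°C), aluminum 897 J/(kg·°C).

T_f ≈ 52.2 °C

Setting the total heat transfer to zero:
0.472*385*(T − 345) + 0.56*4180*(T − 31) + 0.194*897*(T − 31) = 0
181.72(T − 345) + 2340.8(T − 31) + 174.02(T − 31) = 0
(181.72 + 2340.8 + 174.02) T = 181.72*345 + 2340.8*31 + 174.02*31
T = 140653 / 2696.5 = 52.2 °C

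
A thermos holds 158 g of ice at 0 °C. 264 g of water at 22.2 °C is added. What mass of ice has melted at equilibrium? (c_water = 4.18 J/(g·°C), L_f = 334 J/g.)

m_melted ≈ 73.3 g

Heat available from the water dropping to 0 °C: 264×4.18×22.2 = 24498 J.
Melting all 158 g of ice would need 158×334 = 52772 J.
24498 J < 52772 J, so only part of the ice melts and the system sits at 0 °C.
m_melt = 24498 / L_f = 73.35 g.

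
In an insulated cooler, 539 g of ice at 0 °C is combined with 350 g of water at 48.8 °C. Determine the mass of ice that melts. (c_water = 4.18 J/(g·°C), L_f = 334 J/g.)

Cooling the water to 0 °C releases 350·4.18·48.8 = 71394 J.
To melt every bit of ice: 539·334 = 180026 J.
That's not enough to melt it all — equilibrium is at 0 °C with ice remaining.
Mass melted = 71394/334 ≈ 213.8 g.

m_melted ≈ 214 g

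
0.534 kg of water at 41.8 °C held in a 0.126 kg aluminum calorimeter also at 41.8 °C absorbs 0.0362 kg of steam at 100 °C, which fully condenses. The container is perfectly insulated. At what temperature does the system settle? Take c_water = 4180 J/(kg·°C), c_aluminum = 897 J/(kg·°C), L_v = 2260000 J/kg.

T_f ≈ 78.1 °C

Energy conservation, ΣQ = 0:
steam→water at 100 °C releases m L_v = 0.0362·2260000 = 81812; condensate cools 100→T: 0.0362·4180·(T − 100) = 151.32(T − 100); water warms: 0.534·4180·(T − 41.8) = 2232.1(T − 41.8); cup: 113.02(T − 41.8)
2496.5 T = 81812 + 15132 + 98027 = 194971
T ≈ 78.10 °C — below 100 °C, confirming all the steam condensed.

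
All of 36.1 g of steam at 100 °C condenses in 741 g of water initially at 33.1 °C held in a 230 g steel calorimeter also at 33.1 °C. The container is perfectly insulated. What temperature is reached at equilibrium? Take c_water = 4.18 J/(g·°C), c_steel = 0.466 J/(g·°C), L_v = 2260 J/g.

T_f ≈ 60.4 °C

Sum of m c ΔT and latent-heat terms is zero:
steam→water at 100 °C releases m L_v = 36.1×2260 = 81586
  condensate cools 100→T: 36.1×4.18×(T − 100) = 150.9(T − 100)
  original water: 3097.4(T − 33.1)
  steel cup: 230×0.466×(T − 33.1) = 107.18(T − 33.1)
3355.5 T = 81586 + 15090 + 106071 = 202747
T ≈ 60.42 °C (< 100 °C, so full condensation is consistent).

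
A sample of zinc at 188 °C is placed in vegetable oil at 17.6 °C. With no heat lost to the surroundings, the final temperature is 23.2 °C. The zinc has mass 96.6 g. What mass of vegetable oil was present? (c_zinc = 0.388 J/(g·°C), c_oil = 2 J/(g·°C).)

m ≈ 552 g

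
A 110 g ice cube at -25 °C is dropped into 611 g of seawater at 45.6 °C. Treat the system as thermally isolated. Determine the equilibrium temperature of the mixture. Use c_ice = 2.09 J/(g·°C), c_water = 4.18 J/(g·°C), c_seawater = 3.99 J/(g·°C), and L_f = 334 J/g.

T_f ≈ 23.7 °C

Taking heat into each body as positive, Σ m c ΔT = 0:
ice -25→0 °C: 110×2.09×25 = 5747.5; melt ice: 110×334 = 36740; meltwater 0→T: 110×4.18×T = 459.8 T; seawater cools: 611×3.99×(T − 45.6) = 2437.9(T − 45.6)
2897.7 T = 111168 − 42488 = 68680
T ≈ 23.70 °C. Since T > 0 °C, the all-ice-melts assumption holds.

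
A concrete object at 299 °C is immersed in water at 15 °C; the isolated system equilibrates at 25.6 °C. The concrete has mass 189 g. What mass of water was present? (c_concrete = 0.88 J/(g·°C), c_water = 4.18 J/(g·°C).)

m ≈ 1030 g

Heat lost by the concrete = heat gained by the water:
189·0.88·(299 − 25.6) = m·4.18·(25.6 − 15)
44.31 m = 45472  ⇒  m ≈ 1026 g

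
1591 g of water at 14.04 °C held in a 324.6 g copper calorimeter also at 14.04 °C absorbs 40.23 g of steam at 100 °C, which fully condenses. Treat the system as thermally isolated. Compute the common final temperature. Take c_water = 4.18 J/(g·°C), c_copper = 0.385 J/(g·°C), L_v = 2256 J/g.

T_f ≈ 29.2 °C

Heat gained plus heat lost sum to zero:
latent heat released on condensation: 40.23×2256 = 90759
  condensed water 100 °C→T: 168.16(T − 100)
  original water: 6650.4(T − 14.04)
  copper cup: 324.6×0.385×(T − 14.04) = 124.97(T − 14.04)
6943.5 T = 90759 + 16816 + 95126 = 202701
T ≈ 29.19 °C, under the boiling point, so the assumption holds.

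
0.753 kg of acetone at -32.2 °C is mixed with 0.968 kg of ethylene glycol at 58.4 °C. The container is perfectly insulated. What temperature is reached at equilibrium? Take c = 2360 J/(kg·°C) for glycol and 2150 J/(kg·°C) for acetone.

T_f ≈ 20.8 °C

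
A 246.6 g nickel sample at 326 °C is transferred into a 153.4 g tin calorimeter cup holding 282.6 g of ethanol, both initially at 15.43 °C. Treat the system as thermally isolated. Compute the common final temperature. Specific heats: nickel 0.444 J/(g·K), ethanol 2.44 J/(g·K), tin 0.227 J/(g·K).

Let T be the final temperature. ΣQ_i = 0:
246.6·0.444·(T − 326) + 282.6·2.44·(T − 15.43) + 153.4·0.227·(T − 15.43) = 0
833.86 T = 46871
T ≈ 56.21 °C

T_f ≈ 56.2 °C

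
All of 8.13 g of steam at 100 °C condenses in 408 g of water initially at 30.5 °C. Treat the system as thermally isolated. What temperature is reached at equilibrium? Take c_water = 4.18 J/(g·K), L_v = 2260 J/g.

T_f ≈ 42.4 °C

Heat gained plus heat lost sum to zero:
steam→water at 100 °C releases m L_v = 8.13·2260 = 18374; condensate cools 100→T: 8.13·4.18·(T − 100) = 33.98(T − 100); water warms: 408·4.18·(T − 30.5) = 1705.4(T − 30.5)
1739.4 T = 18374 + 3398.3 + 52016 = 73788
T ≈ 42.42 °C (< 100 °C, so full condensation is consistent).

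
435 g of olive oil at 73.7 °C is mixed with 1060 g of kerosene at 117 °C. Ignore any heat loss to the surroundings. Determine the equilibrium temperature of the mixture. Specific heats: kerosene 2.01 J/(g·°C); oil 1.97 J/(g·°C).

T_f ≈ 104.6 °C

Heat lost by the kerosene equals heat gained by the oil:
1060×2.01×(117 − T) = 435×1.97×(T − 73.7)
2130.6(117 − T) = 856.95(T − 73.7)
2987.5 T = 312437  ⇒  T ≈ 104.58 °C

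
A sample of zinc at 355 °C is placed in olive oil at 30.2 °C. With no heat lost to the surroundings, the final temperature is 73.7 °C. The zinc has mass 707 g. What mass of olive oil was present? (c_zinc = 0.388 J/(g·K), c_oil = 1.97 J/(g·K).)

m ≈ 900 g

Setting the total heat transfer to zero:
707·0.388·(73.7 − 355) + m·1.97·(73.7 − 30.2) = 0
85.69 m = 77165
m = 77165/85.69 ≈ 900.5 g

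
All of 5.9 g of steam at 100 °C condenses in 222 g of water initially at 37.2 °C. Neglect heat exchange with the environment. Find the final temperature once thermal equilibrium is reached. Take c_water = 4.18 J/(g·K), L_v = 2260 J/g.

T_f ≈ 52.8 °C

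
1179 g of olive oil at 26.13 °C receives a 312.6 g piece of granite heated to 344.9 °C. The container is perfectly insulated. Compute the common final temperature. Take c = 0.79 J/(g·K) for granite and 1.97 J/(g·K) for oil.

T_f ≈ 56.8 °C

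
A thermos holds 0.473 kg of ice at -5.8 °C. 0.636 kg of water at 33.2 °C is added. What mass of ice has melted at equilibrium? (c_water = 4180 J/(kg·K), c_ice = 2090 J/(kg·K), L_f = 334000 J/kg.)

Heat available from the water dropping to 0 °C: 0.636×4180×33.2 = 88262 J.
Warming the ice to 0 °C takes 0.473×2090×5.8 = 5733.7 J, leaving 82528 J for melting.
Melting all 0.473 kg of ice would need 0.473×334000 = 157982 J.
That's not enough to melt it all — equilibrium is at 0 °C with ice remaining.
Mass melted = 82528/334000 ≈ 0.2471 kg.

m_melted ≈ 0.247 kg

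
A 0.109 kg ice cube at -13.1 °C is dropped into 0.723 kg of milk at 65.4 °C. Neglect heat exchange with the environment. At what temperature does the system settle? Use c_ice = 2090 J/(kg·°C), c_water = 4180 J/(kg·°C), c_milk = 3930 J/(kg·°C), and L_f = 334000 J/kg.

Net heat exchanged in the isolated system is zero:
warm ice to 0 °C: 0.109×2090×(0 − (-13.1)) = 2984.3; latent heat to melt: 0.109×334000 = 36406; warm the meltwater: 455.62 T; milk: 2841.4(T − 65.4)
3297 T = 185827 − 39390 = 146437
T ≈ 44.41 °C. Since T > 0 °C, the all-ice-melts assumption holds.

T_f ≈ 44.4 °C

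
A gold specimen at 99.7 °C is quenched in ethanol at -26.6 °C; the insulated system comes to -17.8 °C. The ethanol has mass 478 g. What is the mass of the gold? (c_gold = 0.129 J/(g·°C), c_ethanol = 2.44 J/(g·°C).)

Heat lost by the gold = heat gained by the ethanol:
m·0.129·(99.7 − -17.8) = 478·2.44·(-17.8 − (-26.6))
15.16 m = 10264  ⇒  m ≈ 677.1 g

m ≈ 677 g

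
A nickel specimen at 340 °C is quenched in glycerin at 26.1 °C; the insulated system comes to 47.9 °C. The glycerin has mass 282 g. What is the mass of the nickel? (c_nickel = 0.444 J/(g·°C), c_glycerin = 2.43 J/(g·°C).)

m ≈ 115 g

Heat lost by the nickel = heat gained by the glycerin:
m·0.444·(340 − 47.9) = 282·2.43·(47.9 − 26.1)
129.69 m = 14939  ⇒  m ≈ 115.2 g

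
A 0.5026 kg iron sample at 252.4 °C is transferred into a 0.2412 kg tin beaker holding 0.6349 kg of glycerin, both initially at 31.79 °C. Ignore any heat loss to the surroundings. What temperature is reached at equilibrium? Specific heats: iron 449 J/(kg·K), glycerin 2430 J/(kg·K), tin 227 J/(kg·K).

Heat gained plus heat lost sum to zero:
0.5026×449×(T − 252.4) + 0.6349×2430×(T − 31.79) + 0.2412×227×(T − 31.79) = 0
225.67(T − 252.4) + 1542.8(T − 31.79) + 54.75(T − 31.79) = 0
1823.2 T = 107745
T = 107745/1823.2 ≈ 59.10 °C

T_f ≈ 59.1 °C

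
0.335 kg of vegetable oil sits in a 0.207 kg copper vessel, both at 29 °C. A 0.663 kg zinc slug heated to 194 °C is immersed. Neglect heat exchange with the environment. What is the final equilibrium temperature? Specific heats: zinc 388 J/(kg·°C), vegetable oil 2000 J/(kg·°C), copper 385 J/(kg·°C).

T_f ≈ 71.2 °C

Heat gained plus heat lost sum to zero:
0.663·388·(T − 194) + 0.335·2000·(T − 29) + 0.207·385·(T − 29) = 0
1006.9 T = 71646
T ≈ 71.15 °C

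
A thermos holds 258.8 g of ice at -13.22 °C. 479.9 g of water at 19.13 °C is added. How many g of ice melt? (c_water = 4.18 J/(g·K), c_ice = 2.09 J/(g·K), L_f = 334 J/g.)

m_melted ≈ 93.5 g

Heat available from the water dropping to 0 °C: 479.9×4.18×19.13 = 38374 J.
Warming the ice to 0 °C takes 258.8×2.09×13.22 = 7150.6 J, leaving 31224 J for melting.
To melt every bit of ice: 258.8×334 = 86439 J.
31224 J < 86439 J, so only part of the ice melts and the system sits at 0 °C.
m_melt = 31224 / L_f = 93.48 g.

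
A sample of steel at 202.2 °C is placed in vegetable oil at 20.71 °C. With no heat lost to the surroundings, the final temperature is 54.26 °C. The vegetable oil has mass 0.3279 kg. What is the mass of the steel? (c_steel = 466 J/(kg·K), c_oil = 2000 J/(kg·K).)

Let T be the final temperature. ΣQ_i = 0:
m×466×(54.26 − 202.2) + 0.3279×2000×(54.26 − 20.71) = 0
-68940 m = -22002
m = -22002/-68940 ≈ 0.3191 kg

m ≈ 0.319 kg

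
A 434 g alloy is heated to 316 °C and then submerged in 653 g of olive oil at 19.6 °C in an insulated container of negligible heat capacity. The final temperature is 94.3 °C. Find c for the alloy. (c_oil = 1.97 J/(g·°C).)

c ≈ 0.999 J/(g·°C)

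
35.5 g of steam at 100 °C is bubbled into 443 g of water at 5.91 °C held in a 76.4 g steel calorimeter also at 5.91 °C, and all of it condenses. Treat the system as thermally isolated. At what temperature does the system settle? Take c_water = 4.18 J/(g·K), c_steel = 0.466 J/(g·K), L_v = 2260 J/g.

Setting the total heat transfer to zero:
steam→water at 100 °C releases m L_v = 35.5×2260 = 80230
  condensed water 100 °C→T: 148.39(T − 100)
  water warms: 443×4.18×(T − 5.91) = 1851.7(T − 5.91)
  steel cup: 76.4×0.466×(T − 5.91) = 35.6(T − 5.91)
2035.7 T = 80230 + 14839 + 11154 = 106223
T ≈ 52.18 °C — below 100 °C, confirming all the steam condensed.

T_f ≈ 52.2 °C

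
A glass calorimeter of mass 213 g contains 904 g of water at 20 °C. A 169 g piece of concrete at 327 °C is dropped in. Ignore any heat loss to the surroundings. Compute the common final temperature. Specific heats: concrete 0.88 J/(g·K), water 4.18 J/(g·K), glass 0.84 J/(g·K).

T_f = Σ m_i c_i T_i / Σ m_i c_i:
T_f = (148.72*327 + 3778.7*20 + 178.92*20) / (148.72 + 3778.7 + 178.92)
    = 127784 / 4106.4 ≈ 31.12 °C

T_f ≈ 31.1 °C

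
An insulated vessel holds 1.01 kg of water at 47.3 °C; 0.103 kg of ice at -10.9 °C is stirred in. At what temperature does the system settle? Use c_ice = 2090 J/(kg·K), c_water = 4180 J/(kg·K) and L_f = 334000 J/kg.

Heat gained plus heat lost sum to zero:
ice -10.9→0 °C: 0.103·2090·10.9 = 2346.4; melt ice: 0.103·334000 = 34402; meltwater 0→T: 0.103·4180·T = 430.54 T; water cools: 1.01·4180·(T − 47.3) = 4221.8(T − 47.3)
4652.3 T = 199691 − 36748 = 162943
T ≈ 35.02 °C (positive, so assuming full melt was valid).

T_f ≈ 35.0 °C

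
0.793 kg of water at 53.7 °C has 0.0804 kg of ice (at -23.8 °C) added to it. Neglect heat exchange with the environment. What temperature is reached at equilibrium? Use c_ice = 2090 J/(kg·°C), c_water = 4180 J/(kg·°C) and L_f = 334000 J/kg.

T_f ≈ 40.3 °C

Taking heat into each body as positive, Σ m c ΔT = 0:
ice -23.8→0 °C: 0.0804·2090·23.8 = 3999.3; fusion: m_ice L_f = 0.0804·334000 = 26854; meltwater 0→T: 0.0804·4180·T = 336.07 T; water: 3314.7(T − 53.7)
3650.8 T = 178002 − 30853 = 147149
T ≈ 40.31 °C. Since T > 0 °C, the all-ice-melts assumption holds.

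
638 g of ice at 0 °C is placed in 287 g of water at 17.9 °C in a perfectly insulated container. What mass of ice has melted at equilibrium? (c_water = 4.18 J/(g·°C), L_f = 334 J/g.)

m_melted ≈ 64.3 g

Water can give up m c ΔT = 287×4.18×17.9 = 21474 J before reaching 0 °C.
To melt every bit of ice: 638×334 = 213092 J.
Since 21474 < 213092 J, not all the ice melts; equilibrium is at 0 °C.
m_melted×334 = 21474  ⇒  m_melted ≈ 64.29 g.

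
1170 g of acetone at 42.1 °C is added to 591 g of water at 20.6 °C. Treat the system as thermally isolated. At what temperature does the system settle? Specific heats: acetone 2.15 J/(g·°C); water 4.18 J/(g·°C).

Taking heat into each body as positive, Σ m c ΔT = 0:
1170·2.15·(T − 42.1) + 591·4.18·(T − 20.6) = 0
2515.5(T − 42.1) + 2470.4(T − 20.6) = 0
4985.9 T = 156792
T = 156792/4985.9 ≈ 31.45 °C

T_f ≈ 31.4 °C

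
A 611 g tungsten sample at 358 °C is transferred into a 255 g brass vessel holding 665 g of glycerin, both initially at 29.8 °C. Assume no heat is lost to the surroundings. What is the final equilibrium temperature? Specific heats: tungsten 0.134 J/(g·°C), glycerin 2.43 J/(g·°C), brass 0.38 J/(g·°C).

T_f ≈ 44.8 °C

Net heat exchanged in the isolated system is zero:
611*0.134*(T − 358) + 665*2.43*(T − 29.8) + 255*0.38*(T − 29.8) = 0
81.87(T − 358) + 1616(T − 29.8) + 96.9(T − 29.8) = 0
(81.87 + 1616 + 96.9) T = 81.87*358 + 1616*29.8 + 96.9*29.8
T ≈ 44.77 °C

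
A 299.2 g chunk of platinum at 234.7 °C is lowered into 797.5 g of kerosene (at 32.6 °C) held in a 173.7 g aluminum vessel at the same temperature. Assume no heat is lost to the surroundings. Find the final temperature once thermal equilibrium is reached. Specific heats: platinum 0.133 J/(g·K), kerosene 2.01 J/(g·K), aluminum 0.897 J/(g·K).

T_f ≈ 37.1 °C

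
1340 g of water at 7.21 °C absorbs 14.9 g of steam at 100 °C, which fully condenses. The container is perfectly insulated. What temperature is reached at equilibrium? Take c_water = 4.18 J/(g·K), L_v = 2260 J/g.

T_f ≈ 14.2 °C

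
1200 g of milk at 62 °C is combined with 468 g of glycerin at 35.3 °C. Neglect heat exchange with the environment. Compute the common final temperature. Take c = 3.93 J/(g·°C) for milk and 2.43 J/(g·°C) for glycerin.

Energy conservation, ΣQ = 0:
1200*3.93*(T − 62) + 468*2.43*(T − 35.3) = 0
4716(T − 62) + 1137.2(T − 35.3) = 0
(4716 + 1137.2) T = 4716*62 + 1137.2*35.3
T = 332537 / 5853.2 = 56.8 °C

T_f ≈ 56.8 °C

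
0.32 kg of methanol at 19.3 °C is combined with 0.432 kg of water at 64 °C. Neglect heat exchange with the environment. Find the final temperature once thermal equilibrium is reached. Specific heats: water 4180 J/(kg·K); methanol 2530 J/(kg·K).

T_f ≈ 50.2 °C

Net heat exchanged in the isolated system is zero:
0.432*4180*(T − 64) + 0.32*2530*(T − 19.3) = 0
(1805.8 + 809.6) T = 1805.8*64 + 809.6*19.3
T ≈ 50.16 °C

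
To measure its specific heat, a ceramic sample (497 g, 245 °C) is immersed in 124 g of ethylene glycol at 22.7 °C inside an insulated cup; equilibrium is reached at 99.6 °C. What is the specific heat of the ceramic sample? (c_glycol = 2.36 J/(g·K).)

c ≈ 0.311 J/(g·K)

m_s c (T_s − T_f) = m_glycol c_glycol (T_f − T_0):
497·c·(245 − 99.6) = 124·2.36·(99.6 − 22.7)
72264 c = 22504  ⇒  c ≈ 0.3114 J/(g·K)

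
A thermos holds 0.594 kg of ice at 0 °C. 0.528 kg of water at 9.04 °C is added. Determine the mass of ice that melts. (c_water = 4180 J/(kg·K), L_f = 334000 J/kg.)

Heat available from the water dropping to 0 °C: 0.528×4180×9.04 = 19952 J.
Fully melting the ice requires m_ice L_f = 0.594×334000 = 198396 J.
19952 J < 198396 J, so only part of the ice melts and the system sits at 0 °C.
Mass melted = 19952/334000 ≈ 0.05974 kg.

m_melted ≈ 0.0597 kg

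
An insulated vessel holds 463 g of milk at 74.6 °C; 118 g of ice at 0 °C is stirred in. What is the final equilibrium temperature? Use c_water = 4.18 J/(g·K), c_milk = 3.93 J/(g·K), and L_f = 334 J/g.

T_f ≈ 41.7 °C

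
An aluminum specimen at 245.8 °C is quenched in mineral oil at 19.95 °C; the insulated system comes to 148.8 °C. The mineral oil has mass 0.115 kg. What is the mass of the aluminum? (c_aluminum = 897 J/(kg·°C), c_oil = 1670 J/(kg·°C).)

Heat lost by the aluminum = heat gained by the oil:
m×897×(245.8 − 148.8) = 0.115×1670×(148.8 − 19.95)
87009 m = 24746  ⇒  m ≈ 0.2844 kg

m ≈ 0.284 kg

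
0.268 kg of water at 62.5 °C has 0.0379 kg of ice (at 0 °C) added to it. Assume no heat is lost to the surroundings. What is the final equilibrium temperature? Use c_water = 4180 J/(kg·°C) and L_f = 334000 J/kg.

Let T be the final temperature. ΣQ_i = 0:
latent heat to melt: 0.0379×334000 = 12659; meltwater 0→T: 0.0379×4180×T = 158.42 T; water: 1120.2(T − 62.5)
1278.7 T = 70015 − 12659 = 57356
T ≈ 44.86 °C — above 0 °C, consistent with complete melting.

T_f ≈ 44.9 °C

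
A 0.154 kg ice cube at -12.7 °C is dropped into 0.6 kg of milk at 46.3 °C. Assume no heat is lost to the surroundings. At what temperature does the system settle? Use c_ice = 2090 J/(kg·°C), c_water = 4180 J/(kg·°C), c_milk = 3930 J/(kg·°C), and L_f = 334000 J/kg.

T_f ≈ 17.9 °C

Heat gained plus heat lost sum to zero:
warm ice to 0 °C: 0.154×2090×(0 − (-12.7)) = 4087.6
  latent heat to melt: 0.154×334000 = 51436
  meltwater 0→T: 0.154×4180×T = 643.72 T
  milk cools: 0.6×3930×(T − 46.3) = 2358(T − 46.3)
3001.7 T = 109175 − 55524 = 53652
T ≈ 17.87 °C. Since T > 0 °C, the all-ice-melts assumption holds.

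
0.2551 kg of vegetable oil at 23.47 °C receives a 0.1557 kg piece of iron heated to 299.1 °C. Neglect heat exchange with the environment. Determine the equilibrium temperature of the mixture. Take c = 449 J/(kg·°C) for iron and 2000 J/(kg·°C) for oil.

|Q_iron| = |Q_oil|:
0.1557·449·(299.1 − T) = 0.2551·2000·(T − 23.47)
69.91(299.1 − T) = 510.2(T − 23.47)
580.11 T = 32884  ⇒  T ≈ 56.69 °C

T_f ≈ 56.7 °C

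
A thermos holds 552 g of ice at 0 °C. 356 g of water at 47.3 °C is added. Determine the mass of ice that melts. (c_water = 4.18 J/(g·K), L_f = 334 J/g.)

Cooling the water to 0 °C releases 356·4.18·47.3 = 70386 J.
Fully melting the ice requires m_ice L_f = 552·334 = 184368 J.
That's not enough to melt it all — equilibrium is at 0 °C with ice remaining.
m_melt = 70386 / L_f = 210.7 g.

m_melted ≈ 211 g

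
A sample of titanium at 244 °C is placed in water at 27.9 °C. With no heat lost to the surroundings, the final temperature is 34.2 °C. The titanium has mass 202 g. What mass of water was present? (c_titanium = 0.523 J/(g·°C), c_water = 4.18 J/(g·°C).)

Let T be the final temperature. ΣQ_i = 0:
202×0.523×(34.2 − 244) + m×4.18×(34.2 − 27.9) = 0
26.33 m = 22165
m = 22165/26.33 ≈ 841.7 g

m ≈ 842 g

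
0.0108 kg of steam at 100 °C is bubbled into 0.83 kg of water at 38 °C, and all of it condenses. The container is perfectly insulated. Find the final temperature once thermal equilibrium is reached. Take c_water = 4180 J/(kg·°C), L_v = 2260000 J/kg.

T_f ≈ 45.7 °C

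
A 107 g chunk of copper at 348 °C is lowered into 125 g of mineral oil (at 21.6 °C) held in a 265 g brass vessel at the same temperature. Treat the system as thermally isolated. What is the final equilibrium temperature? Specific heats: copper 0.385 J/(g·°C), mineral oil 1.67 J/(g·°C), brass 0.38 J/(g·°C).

Heat gained plus heat lost sum to zero:
107×0.385×(T − 348) + 125×1.67×(T − 21.6) + 265×0.38×(T − 21.6) = 0
(41.2 + 208.75 + 100.7) T = 41.2×348 + 208.75×21.6 + 100.7×21.6
T = 21020/350.64 ≈ 59.95 °C

T_f ≈ 59.9 °C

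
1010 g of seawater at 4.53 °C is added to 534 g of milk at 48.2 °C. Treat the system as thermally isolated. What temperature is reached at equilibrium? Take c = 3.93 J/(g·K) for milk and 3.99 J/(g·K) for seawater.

T_f = Σ m_i c_i T_i / Σ m_i c_i:
T_f = (2098.6*48.2 + 4029.9*4.53) / (2098.6 + 4029.9)
    = 119409 / 6128.5 ≈ 19.48 °C

T_f ≈ 19.5 °C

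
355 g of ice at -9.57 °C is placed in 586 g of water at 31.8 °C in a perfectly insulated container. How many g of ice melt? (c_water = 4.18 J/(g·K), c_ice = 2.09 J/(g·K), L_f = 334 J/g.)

m_melted ≈ 212 g

Water can give up m c ΔT = 586·4.18·31.8 = 77893 J before reaching 0 °C.
Warming the ice to 0 °C takes 355·2.09·9.57 = 7100.5 J, leaving 70793 J for melting.
To melt every bit of ice: 355·334 = 118570 J.
Since 70793 < 118570 J, not all the ice melts; equilibrium is at 0 °C.
m_melted·334 = 70793  ⇒  m_melted ≈ 212 g.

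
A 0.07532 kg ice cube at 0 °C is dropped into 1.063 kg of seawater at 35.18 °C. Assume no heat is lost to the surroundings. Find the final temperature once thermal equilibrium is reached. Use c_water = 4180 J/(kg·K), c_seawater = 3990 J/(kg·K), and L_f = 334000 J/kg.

Conservation of energy gives ΣQ = 0:
melt ice: 0.07532×334000 = 25157
  meltwater 0→T: 0.07532×4180×T = 314.84 T
  seawater cools: 1.063×3990×(T − 35.18) = 4241.4(T − 35.18)
4556.2 T = 149211 − 25157 = 124055
T ≈ 27.23 °C — above 0 °C, consistent with complete melting.

T_f ≈ 27.2 °C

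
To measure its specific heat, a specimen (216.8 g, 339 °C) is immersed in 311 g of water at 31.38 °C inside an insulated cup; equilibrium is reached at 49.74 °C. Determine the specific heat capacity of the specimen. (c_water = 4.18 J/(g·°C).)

c ≈ 0.381 J/(g·°C)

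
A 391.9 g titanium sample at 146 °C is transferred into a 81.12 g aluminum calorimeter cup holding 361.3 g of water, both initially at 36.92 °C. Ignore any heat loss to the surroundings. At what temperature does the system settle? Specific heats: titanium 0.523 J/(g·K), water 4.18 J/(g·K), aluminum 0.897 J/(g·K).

T_f ≈ 49.4 °C

Net heat exchanged in the isolated system is zero:
391.9×0.523×(T − 146) + 361.3×4.18×(T − 36.92) + 81.12×0.897×(T − 36.92) = 0
204.96(T − 146) + 1510.2(T − 36.92) + 72.76(T − 36.92) = 0
(204.96 + 1510.2 + 72.76) T = 204.96×146 + 1510.2×36.92 + 72.76×36.92
T = 88369 / 1788 = 49.4 °C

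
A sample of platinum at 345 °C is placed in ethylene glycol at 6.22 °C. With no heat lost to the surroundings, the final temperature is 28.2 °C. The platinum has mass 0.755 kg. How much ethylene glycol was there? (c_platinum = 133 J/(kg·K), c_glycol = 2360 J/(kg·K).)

m ≈ 0.613 kg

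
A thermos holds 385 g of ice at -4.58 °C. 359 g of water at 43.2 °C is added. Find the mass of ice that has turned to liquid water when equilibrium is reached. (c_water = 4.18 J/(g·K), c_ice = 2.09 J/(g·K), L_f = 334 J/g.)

m_melted ≈ 183 g

Cooling the water to 0 °C releases 359×4.18×43.2 = 64827 J.
Warming the ice to 0 °C takes 385×2.09×4.58 = 3685.3 J, leaving 61141 J for melting.
To melt every bit of ice: 385×334 = 128590 J.
That's not enough to melt it all — equilibrium is at 0 °C with ice remaining.
Mass melted = 61141/334 ≈ 183.1 g.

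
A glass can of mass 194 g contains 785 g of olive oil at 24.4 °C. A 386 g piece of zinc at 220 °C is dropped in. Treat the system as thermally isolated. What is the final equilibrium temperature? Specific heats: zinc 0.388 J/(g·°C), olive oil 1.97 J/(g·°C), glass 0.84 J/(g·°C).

T_f = Σ m_i c_i T_i / Σ m_i c_i:
T_f = (149.77*220 + 1546.5*24.4 + 162.96*24.4) / (149.77 + 1546.5 + 162.96)
    = 74659 / 1859.2 ≈ 40.16 °C

T_f ≈ 40.2 °C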